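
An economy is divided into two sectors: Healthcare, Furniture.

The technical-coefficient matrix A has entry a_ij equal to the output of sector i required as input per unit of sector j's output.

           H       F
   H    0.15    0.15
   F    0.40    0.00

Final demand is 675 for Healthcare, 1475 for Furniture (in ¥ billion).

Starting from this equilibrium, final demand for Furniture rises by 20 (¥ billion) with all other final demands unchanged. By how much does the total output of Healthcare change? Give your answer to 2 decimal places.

Δx_H = 3.80

I − A =
  [   0.85    -0.15]
  [  -0.40     1.00]
det(I−A) = (0.85)(1.00) − (-0.15)(-0.40) = 0.7900
adj(I−A) = [[1.00, 0.15], [0.40, 0.85]]
(I − A)⁻¹ = adj(I−A) / det(I−A) ≈
  [   1.2658     0.1899]
  [   0.5063     1.0759]
Δx = (I − A)⁻¹ Δd with Δd having +20 in the Furniture component and 0 elsewhere.
So Δx_H = L_HF · (+20), where L_HF = adj(I−A)_HF / det(I−A) = 0.15 / 0.7900.
Δx_H = 0.15 × (+20) / 0.7900 = 3.00 / 0.7900 ≈ 3.80.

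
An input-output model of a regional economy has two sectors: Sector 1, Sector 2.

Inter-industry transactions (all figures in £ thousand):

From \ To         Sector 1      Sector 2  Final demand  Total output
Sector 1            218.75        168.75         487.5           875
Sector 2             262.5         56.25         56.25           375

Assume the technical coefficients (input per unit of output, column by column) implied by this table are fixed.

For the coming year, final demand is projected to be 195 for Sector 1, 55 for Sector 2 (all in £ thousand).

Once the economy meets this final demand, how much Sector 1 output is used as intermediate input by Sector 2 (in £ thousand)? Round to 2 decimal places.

Technical coefficients a_ij = z_ij / X_j:
  a_11 = 218.75/875 = 0.25, a_21 = 262.5/875 = 0.30
  a_12 = 168.75/375 = 0.45, a_22 = 56.25/375 = 0.15
I − A =
  [   0.75    -0.45]
  [  -0.30     0.85]
det(I−A) = (0.75)(0.85) − (-0.45)(-0.30) = 0.5025
adj(I−A) = [[0.85, 0.45], [0.30, 0.75]]
(I − A)⁻¹ = adj(I−A) / det(I−A) ≈
  [   1.6915     0.8955]
  [   0.5970     1.4925]
First solve x = (I − A)⁻¹ d = adj(I−A)·d / det(I−A); in particular x_2 = (0.30·195 + 0.75·55) / 0.5025 = 99.75 / 0.5025 ≈ 198.5075.
Intermediate flow from 1 to 2: z_12 = a_12 · x_2 = 0.45 × 99.75 / 0.5025 = 44.8875 / 0.5025 ≈ 89.33.

z_12 = 89.33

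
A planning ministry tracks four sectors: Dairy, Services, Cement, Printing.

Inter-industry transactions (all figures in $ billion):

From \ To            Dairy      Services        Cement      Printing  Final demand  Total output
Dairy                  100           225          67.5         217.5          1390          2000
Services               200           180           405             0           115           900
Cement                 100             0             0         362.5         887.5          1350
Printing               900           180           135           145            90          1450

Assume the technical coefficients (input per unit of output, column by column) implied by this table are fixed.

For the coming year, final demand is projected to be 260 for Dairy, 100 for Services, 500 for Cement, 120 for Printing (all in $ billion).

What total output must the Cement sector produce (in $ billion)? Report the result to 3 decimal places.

Technical coefficients a_ij = z_ij / X_j:
  a_DD = 100/2000 = 0.05, a_SD = 200/2000 = 0.10, a_CD = 100/2000 = 0.05, a_PD = 900/2000 = 0.45
  a_DS = 225/900 = 0.25, a_SS = 180/900 = 0.20, a_CS = 0/900 = 0.00, a_PS = 180/900 = 0.20
  a_DC = 67.5/1350 = 0.05, a_SC = 405/1350 = 0.30, a_CC = 0/1350 = 0.00, a_PC = 135/1350 = 0.10
  a_DP = 217.5/1450 = 0.15, a_SP = 0/1450 = 0.00, a_CP = 362.5/1450 = 0.25, a_PP = 145/1450 = 0.10
I − A =
  [   0.95    -0.25    -0.05    -0.15]
  [  -0.10     0.80    -0.30     0.00]
  [  -0.05     0.00     1.00    -0.25]
  [  -0.45    -0.20    -0.10     0.90]
Compute the cofactors C_ij = (−1)^(i+j)·(3×3 minor ij) of I−A; the adjugate is their transpose:
adj(I−A) = Cᵀ =
  [ 0.685000   0.251250   0.124500   0.148750]
  [ 0.134750   0.755125   0.242250   0.089750]
  [ 0.131000   0.088375   0.604500   0.189750]
  [ 0.387000   0.303250   0.183250   0.729250]
det(I−A) = Σ_j (I−A)_1j·C_1j = (0.95)(0.685000) + (-0.25)(0.134750) + (-0.05)(0.131000) + (-0.15)(0.387000) = 0.5524625
(I − A)⁻¹ = adj(I−A) / det(I−A) ≈
  [   1.2399     0.4548     0.2254     0.2692]
  [   0.2439     1.3668     0.4385     0.1625]
  [   0.2371     0.1600     1.0942     0.3435]
  [   0.7005     0.5489     0.3317     1.3200]
x = (I − A)⁻¹ d = adj(I−A)·d / det(I−A), with det(I−A) = 0.5524625:
  x_D = (0.685000·260 + 0.251250·100 + 0.124500·500 + 0.148750·120) / 0.5524625 = 283.325 / 0.5524625 ≈ 512.840
  x_S = (0.134750·260 + 0.755125·100 + 0.242250·500 + 0.089750·120) / 0.5524625 = 242.4425 / 0.5524625 ≈ 438.840
  x_C = (0.131000·260 + 0.088375·100 + 0.604500·500 + 0.189750·120) / 0.5524625 = 367.9175 / 0.5524625 ≈ 665.959
  x_P = (0.387000·260 + 0.303250·100 + 0.183250·500 + 0.729250·120) / 0.5524625 = 310.08 / 0.5524625 ≈ 561.269

x_C = 665.959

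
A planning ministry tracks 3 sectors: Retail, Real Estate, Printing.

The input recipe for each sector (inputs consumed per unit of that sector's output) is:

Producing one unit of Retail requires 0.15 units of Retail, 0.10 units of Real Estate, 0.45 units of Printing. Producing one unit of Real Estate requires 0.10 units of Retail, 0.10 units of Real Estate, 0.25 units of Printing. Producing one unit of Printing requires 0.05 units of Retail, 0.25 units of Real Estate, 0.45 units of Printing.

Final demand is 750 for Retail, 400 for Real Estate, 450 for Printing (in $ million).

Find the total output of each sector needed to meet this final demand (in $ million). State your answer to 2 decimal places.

I − A =
  [   0.85    -0.10    -0.05]
  [  -0.10     0.90    -0.25]
  [  -0.45    -0.25     0.55]
Cofactors of I−A, C_ij = (−1)^(i+j)·(minor ij) (rows/columns in the sector order above):
  C_11 = (0.90)(0.55) − (-0.25)(-0.25) = 0.4325
  C_12 = −[(-0.10)(0.55) − (-0.25)(-0.45)] = 0.1675
  C_13 = (-0.10)(-0.25) − (0.90)(-0.45) = 0.4300
  C_21 = −[(-0.10)(0.55) − (-0.05)(-0.25)] = 0.0675
  C_22 = (0.85)(0.55) − (-0.05)(-0.45) = 0.4450
  C_23 = −[(0.85)(-0.25) − (-0.10)(-0.45)] = 0.2575
  C_31 = (-0.10)(-0.25) − (-0.05)(0.90) = 0.0700
  C_32 = −[(0.85)(-0.25) − (-0.05)(-0.10)] = 0.2175
  C_33 = (0.85)(0.90) − (-0.10)(-0.10) = 0.7550
det(I−A) = Σ_j (I−A)_1j·C_1j = (0.85)(0.4325) + (-0.10)(0.1675) + (-0.05)(0.4300) = 0.329375
adj(I−A) = Cᵀ =
  [ 0.4325   0.0675   0.0700]
  [ 0.1675   0.4450   0.2175]
  [ 0.4300   0.2575   0.7550]
(I − A)⁻¹ = adj(I−A) / det(I−A) ≈
  [   1.3131     0.2049     0.2125]
  [   0.5085     1.3510     0.6603]
  [   1.3055     0.7818     2.2922]
x = (I − A)⁻¹ d = adj(I−A)·d / det(I−A), with det(I−A) = 0.329375:
  x_1 = (0.4325·750 + 0.0675·400 + 0.0700·450) / 0.329375 = 382.875 / 0.329375 ≈ 1162.43
  x_2 = (0.1675·750 + 0.4450·400 + 0.2175·450) / 0.329375 = 401.50 / 0.329375 ≈ 1218.98
  x_3 = (0.4300·750 + 0.2575·400 + 0.7550·450) / 0.329375 = 765.25 / 0.329375 ≈ 2323.34

x_1 = 1162.43, x_2 = 1218.98, x_3 = 2323.34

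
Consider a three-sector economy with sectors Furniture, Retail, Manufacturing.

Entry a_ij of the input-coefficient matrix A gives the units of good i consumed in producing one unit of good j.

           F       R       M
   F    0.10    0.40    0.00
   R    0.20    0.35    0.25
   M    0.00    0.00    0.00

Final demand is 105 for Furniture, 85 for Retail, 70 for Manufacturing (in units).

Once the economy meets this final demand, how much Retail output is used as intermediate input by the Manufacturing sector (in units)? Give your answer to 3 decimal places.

z_RM = 17.500

I − A =
  [   0.90    -0.40     0.00]
  [  -0.20     0.65    -0.25]
  [   0.00     0.00     1.00]
Cofactors of I−A, C_ij = (−1)^(i+j)·(minor ij) (rows/columns in the sector order above):
  C_11 = (0.65)(1.00) − (-0.25)(0.00) = 0.6500
  C_12 = −[(-0.20)(1.00) − (-0.25)(0.00)] = 0.2000
  C_13 = (-0.20)(0.00) − (0.65)(0.00) = 0.0000
  C_21 = −[(-0.40)(1.00) − (0.00)(0.00)] = 0.4000
  C_22 = (0.90)(1.00) − (0.00)(0.00) = 0.9000
  C_23 = −[(0.90)(0.00) − (-0.40)(0.00)] = 0.0000
  C_31 = (-0.40)(-0.25) − (0.00)(0.65) = 0.1000
  C_32 = −[(0.90)(-0.25) − (0.00)(-0.20)] = 0.2250
  C_33 = (0.90)(0.65) − (-0.40)(-0.20) = 0.5050
det(I−A) = Σ_j (I−A)_1j·C_1j = (0.90)(0.6500) + (-0.40)(0.2000) + (0.00)(0.0000) = 0.5050
adj(I−A) = Cᵀ =
  [ 0.6500   0.4000   0.1000]
  [ 0.2000   0.9000   0.2250]
  [ 0.0000   0.0000   0.5050]
(I − A)⁻¹ = adj(I−A) / det(I−A) ≈
  [   1.2871     0.7921     0.1980]
  [   0.3960     1.7822     0.4455]
  [   0.0000     0.0000     1.0000]
First solve x = (I − A)⁻¹ d = adj(I−A)·d / det(I−A); in particular x_M = (0.0000·105 + 0.0000·85 + 0.5050·70) / 0.5050 = 35.35 / 0.5050 = 70.00000.
Intermediate flow from R to M: z_RM = a_RM · x_M = 0.25 × 35.35 / 0.5050 = 8.8375 / 0.5050 = 17.500.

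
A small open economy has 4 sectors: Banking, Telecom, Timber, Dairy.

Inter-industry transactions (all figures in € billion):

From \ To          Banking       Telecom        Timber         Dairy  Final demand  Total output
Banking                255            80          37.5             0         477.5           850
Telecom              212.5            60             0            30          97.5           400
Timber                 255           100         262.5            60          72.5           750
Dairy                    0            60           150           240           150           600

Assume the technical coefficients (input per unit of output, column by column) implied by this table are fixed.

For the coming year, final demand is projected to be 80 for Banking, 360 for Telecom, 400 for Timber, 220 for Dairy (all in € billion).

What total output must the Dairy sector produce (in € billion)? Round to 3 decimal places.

x_4 = 893.793

Technical coefficients a_ij = z_ij / X_j:
  a_11 = 255/850 = 0.30, a_21 = 212.5/850 = 0.25, a_31 = 255/850 = 0.30, a_41 = 0/850 = 0.00
  a_12 = 80/400 = 0.20, a_22 = 60/400 = 0.15, a_32 = 100/400 = 0.25, a_42 = 60/400 = 0.15
  a_13 = 37.5/750 = 0.05, a_23 = 0/750 = 0.00, a_33 = 262.5/750 = 0.35, a_43 = 150/750 = 0.20
  a_14 = 0/600 = 0.00, a_24 = 30/600 = 0.05, a_34 = 60/600 = 0.10, a_44 = 240/600 = 0.40
I − A =
  [   0.70    -0.20    -0.05     0.00]
  [  -0.25     0.85     0.00    -0.05]
  [  -0.30    -0.25     0.65    -0.10]
  [   0.00    -0.15    -0.20     0.60]
Compute the cofactors C_ij = (−1)^(i+j)·(3×3 minor ij) of I−A; the adjugate is their transpose:
adj(I−A) = Cᵀ =
  [ 0.307125   0.082250   0.027125   0.011375]
  [ 0.095500   0.250000   0.014500   0.023250]
  [ 0.192000   0.151500   0.321750   0.066250]
  [ 0.087875   0.113000   0.110875   0.338375]
det(I−A) = Σ_j (I−A)_1j·C_1j = (0.70)(0.307125) + (-0.20)(0.095500) + (-0.05)(0.192000) + (0.00)(0.087875) = 0.1862875
(I − A)⁻¹ = adj(I−A) / det(I−A) ≈
  [   1.6487     0.4415     0.1456     0.0611]
  [   0.5126     1.3420     0.0778     0.1248]
  [   1.0307     0.8133     1.7272     0.3556]
  [   0.4717     0.6066     0.5952     1.8164]
x = (I − A)⁻¹ d = adj(I−A)·d / det(I−A), with det(I−A) = 0.1862875:
  x_1 = (0.307125·80 + 0.082250·360 + 0.027125·400 + 0.011375·220) / 0.1862875 = 67.5325 / 0.1862875 ≈ 362.518
  x_2 = (0.095500·80 + 0.250000·360 + 0.014500·400 + 0.023250·220) / 0.1862875 = 108.555 / 0.1862875 ≈ 582.728
  x_3 = (0.192000·80 + 0.151500·360 + 0.321750·400 + 0.066250·220) / 0.1862875 = 213.175 / 0.1862875 ≈ 1144.333
  x_4 = (0.087875·80 + 0.113000·360 + 0.110875·400 + 0.338375·220) / 0.1862875 = 166.5025 / 0.1862875 ≈ 893.793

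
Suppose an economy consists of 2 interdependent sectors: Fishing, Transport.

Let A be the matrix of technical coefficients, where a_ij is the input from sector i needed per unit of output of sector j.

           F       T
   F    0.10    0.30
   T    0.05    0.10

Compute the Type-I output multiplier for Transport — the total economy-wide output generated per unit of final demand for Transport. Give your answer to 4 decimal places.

m_T = 1.5094

I − A =
  [   0.90    -0.30]
  [  -0.05     0.90]
det(I−A) = (0.90)(0.90) − (-0.30)(-0.05) = 0.7950
adj(I−A) = [[0.90, 0.30], [0.05, 0.90]]
(I − A)⁻¹ = adj(I−A) / det(I−A) ≈
  [   1.13208     0.37736]
  [   0.06289     1.13208]
The output multiplier for sector j is the column-j sum of the Leontief inverse (I − A)⁻¹ = adj(I−A) / det(I−A).
Column T of adj(I−A): (0.30, 0.90); det(I−A) = 0.7950.
m_T = (0.30 + 0.90) / 0.7950 = 1.20 / 0.7950 ≈ 1.5094.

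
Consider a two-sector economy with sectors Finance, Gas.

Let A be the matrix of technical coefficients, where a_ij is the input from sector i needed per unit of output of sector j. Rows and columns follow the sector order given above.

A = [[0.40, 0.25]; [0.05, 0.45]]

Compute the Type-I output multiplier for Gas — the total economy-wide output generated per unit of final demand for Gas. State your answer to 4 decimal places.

I − A =
  [   0.60    -0.25]
  [  -0.05     0.55]
det(I−A) = (0.60)(0.55) − (-0.25)(-0.05) = 0.3175
adj(I−A) = [[0.55, 0.25], [0.05, 0.60]]
(I − A)⁻¹ = adj(I−A) / det(I−A) ≈
  [   1.73228     0.78740]
  [   0.15748     1.88976]
The output multiplier for sector j is the column-j sum of the Leontief inverse (I − A)⁻¹ = adj(I−A) / det(I−A).
Column G of adj(I−A): (0.25, 0.60); det(I−A) = 0.3175.
m_G = (0.25 + 0.60) / 0.3175 = 0.85 / 0.3175 ≈ 2.6772.

m_G = 2.6772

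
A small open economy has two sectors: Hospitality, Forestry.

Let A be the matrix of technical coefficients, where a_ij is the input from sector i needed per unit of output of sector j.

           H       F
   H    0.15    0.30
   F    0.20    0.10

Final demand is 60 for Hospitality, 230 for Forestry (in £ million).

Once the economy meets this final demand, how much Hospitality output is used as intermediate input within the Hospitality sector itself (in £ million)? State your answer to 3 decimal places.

I − A =
  [   0.85    -0.30]
  [  -0.20     0.90]
det(I−A) = (0.85)(0.90) − (-0.30)(-0.20) = 0.7050
adj(I−A) = [[0.90, 0.30], [0.20, 0.85]]
(I − A)⁻¹ = adj(I−A) / det(I−A) ≈
  [   1.2766     0.4255]
  [   0.2837     1.2057]
First solve x = (I − A)⁻¹ d = adj(I−A)·d / det(I−A); in particular x_H = (0.90·60 + 0.30·230) / 0.7050 = 123.00 / 0.7050 ≈ 174.46809.
Intermediate flow from H to H: z_HH = a_HH · x_H = 0.15 × 123.00 / 0.7050 = 18.45 / 0.7050 ≈ 26.170.

z_HH = 26.170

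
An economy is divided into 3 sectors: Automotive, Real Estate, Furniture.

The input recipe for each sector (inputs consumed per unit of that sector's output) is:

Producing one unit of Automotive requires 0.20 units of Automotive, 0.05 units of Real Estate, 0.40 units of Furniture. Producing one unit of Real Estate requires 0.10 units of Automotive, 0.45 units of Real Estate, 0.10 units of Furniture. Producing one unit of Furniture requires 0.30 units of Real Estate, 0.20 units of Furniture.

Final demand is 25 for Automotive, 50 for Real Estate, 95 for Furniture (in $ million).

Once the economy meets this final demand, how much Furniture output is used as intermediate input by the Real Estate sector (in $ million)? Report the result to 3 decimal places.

I − A =
  [   0.80    -0.10     0.00]
  [  -0.05     0.55    -0.30]
  [  -0.40    -0.10     0.80]
Cofactors of I−A, C_ij = (−1)^(i+j)·(minor ij) (rows/columns in the sector order above):
  C_11 = (0.55)(0.80) − (-0.30)(-0.10) = 0.4100
  C_12 = −[(-0.05)(0.80) − (-0.30)(-0.40)] = 0.1600
  C_13 = (-0.05)(-0.10) − (0.55)(-0.40) = 0.2250
  C_21 = −[(-0.10)(0.80) − (0.00)(-0.10)] = 0.0800
  C_22 = (0.80)(0.80) − (0.00)(-0.40) = 0.6400
  C_23 = −[(0.80)(-0.10) − (-0.10)(-0.40)] = 0.1200
  C_31 = (-0.10)(-0.30) − (0.00)(0.55) = 0.0300
  C_32 = −[(0.80)(-0.30) − (0.00)(-0.05)] = 0.2400
  C_33 = (0.80)(0.55) − (-0.10)(-0.05) = 0.4350
det(I−A) = Σ_j (I−A)_1j·C_1j = (0.80)(0.4100) + (-0.10)(0.1600) + (0.00)(0.2250) = 0.3120
adj(I−A) = Cᵀ =
  [ 0.4100   0.0800   0.0300]
  [ 0.1600   0.6400   0.2400]
  [ 0.2250   0.1200   0.4350]
(I − A)⁻¹ = adj(I−A) / det(I−A) ≈
  [   1.3141     0.2564     0.0962]
  [   0.5128     2.0513     0.7692]
  [   0.7212     0.3846     1.3942]
First solve x = (I − A)⁻¹ d = adj(I−A)·d / det(I−A); in particular x_2 = (0.1600·25 + 0.6400·50 + 0.2400·95) / 0.3120 = 58.80 / 0.3120 ≈ 188.46154.
Intermediate flow from 3 to 2: z_32 = a_32 · x_2 = 0.10 × 58.80 / 0.3120 = 5.88 / 0.3120 ≈ 18.846.

z_32 = 18.846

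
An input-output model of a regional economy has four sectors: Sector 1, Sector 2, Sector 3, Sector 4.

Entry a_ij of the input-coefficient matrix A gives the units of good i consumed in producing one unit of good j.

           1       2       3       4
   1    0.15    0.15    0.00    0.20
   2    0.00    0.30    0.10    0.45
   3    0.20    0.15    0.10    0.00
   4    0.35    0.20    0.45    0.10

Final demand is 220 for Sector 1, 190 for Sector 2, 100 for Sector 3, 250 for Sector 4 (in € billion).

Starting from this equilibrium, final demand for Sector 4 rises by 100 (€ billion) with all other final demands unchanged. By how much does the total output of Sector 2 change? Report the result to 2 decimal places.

Δx_2 = 120.37

I − A =
  [   0.85    -0.15     0.00    -0.20]
  [   0.00     0.70    -0.10    -0.45]
  [  -0.20    -0.15     0.90     0.00]
  [  -0.35    -0.20    -0.45     0.90]
Compute the cofactors C_ij = (−1)^(i+j)·(3×3 minor ij) of I−A; the adjugate is their transpose:
adj(I−A) = Cᵀ =
  [ 0.442125   0.171000   0.110875   0.183750]
  [ 0.200250   0.607500   0.241625   0.348250]
  [ 0.131625   0.139250   0.386375   0.098875]
  [ 0.282250   0.271125   0.290000   0.519750]
det(I−A) = Σ_j (I−A)_1j·C_1j = (0.85)(0.442125) + (-0.15)(0.200250) + (0.00)(0.131625) + (-0.20)(0.282250) = 0.28931875
(I − A)⁻¹ = adj(I−A) / det(I−A) ≈
  [   1.5282     0.5910     0.3832     0.6351]
  [   0.6921     2.0998     0.8352     1.2037]
  [   0.4549     0.4813     1.3355     0.3418]
  [   0.9756     0.9371     1.0024     1.7965]
Δx = (I − A)⁻¹ Δd with Δd having +100 in the Sector 4 component and 0 elsewhere.
So Δx_2 = L_24 · (+100), where L_24 = adj(I−A)_24 / det(I−A) = 0.348250 / 0.28931875.
Δx_2 = 0.348250 × (+100) / 0.28931875 = 34.825 / 0.28931875 ≈ 120.37.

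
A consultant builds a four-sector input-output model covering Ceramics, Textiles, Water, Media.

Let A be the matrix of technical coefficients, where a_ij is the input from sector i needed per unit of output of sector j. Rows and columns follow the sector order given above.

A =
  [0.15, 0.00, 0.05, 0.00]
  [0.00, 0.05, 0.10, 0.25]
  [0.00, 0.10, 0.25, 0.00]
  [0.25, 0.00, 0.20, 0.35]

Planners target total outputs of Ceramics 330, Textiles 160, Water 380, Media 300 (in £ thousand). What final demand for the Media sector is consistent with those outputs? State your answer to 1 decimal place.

d_M = 36.5

I − A =
  [   0.85     0.00    -0.05     0.00]
  [   0.00     0.95    -0.10    -0.25]
  [   0.00    -0.10     0.75     0.00]
  [  -0.25     0.00    -0.20     0.65]
d = (I − A) x:
  d_C = (+0.85)·330 + (+0.00)·160 + (-0.05)·380 + (+0.00)·300 = 261.5
  d_T = (+0.00)·330 + (+0.95)·160 + (-0.10)·380 + (-0.25)·300 = 39.0
  d_W = (+0.00)·330 + (-0.10)·160 + (+0.75)·380 + (+0.00)·300 = 269.0
  d_M = (-0.25)·330 + (+0.00)·160 + (-0.20)·380 + (+0.65)·300 = 36.5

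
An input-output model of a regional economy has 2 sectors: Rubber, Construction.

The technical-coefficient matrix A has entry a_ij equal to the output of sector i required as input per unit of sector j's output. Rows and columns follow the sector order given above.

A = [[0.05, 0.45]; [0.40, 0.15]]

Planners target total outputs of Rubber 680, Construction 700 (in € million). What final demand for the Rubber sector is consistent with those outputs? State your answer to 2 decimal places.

d_R = 331.00

I − A =
  [   0.95    -0.45]
  [  -0.40     0.85]
d = (I − A) x:
  d_R = (+0.95)·680 + (-0.45)·700 = 331.00
  d_C = (-0.40)·680 + (+0.85)·700 = 323.00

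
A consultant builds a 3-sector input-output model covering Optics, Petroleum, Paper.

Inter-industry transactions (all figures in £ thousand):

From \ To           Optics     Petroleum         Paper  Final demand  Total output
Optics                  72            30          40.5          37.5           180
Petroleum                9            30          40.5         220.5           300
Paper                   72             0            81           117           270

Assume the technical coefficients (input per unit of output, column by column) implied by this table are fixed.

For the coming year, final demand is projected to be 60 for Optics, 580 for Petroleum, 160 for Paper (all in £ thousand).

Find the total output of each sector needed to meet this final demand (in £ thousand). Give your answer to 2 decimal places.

Technical coefficients a_ij = z_ij / X_j:
  a_11 = 72/180 = 0.40, a_21 = 9/180 = 0.05, a_31 = 72/180 = 0.40
  a_12 = 30/300 = 0.10, a_22 = 30/300 = 0.10, a_32 = 0/300 = 0.00
  a_13 = 40.5/270 = 0.15, a_23 = 40.5/270 = 0.15, a_33 = 81/270 = 0.30
I − A =
  [   0.60    -0.10    -0.15]
  [  -0.05     0.90    -0.15]
  [  -0.40     0.00     0.70]
Cofactors of I−A, C_ij = (−1)^(i+j)·(minor ij) (rows/columns in the sector order above):
  C_11 = (0.90)(0.70) − (-0.15)(0.00) = 0.6300
  C_12 = −[(-0.05)(0.70) − (-0.15)(-0.40)] = 0.0950
  C_13 = (-0.05)(0.00) − (0.90)(-0.40) = 0.3600
  C_21 = −[(-0.10)(0.70) − (-0.15)(0.00)] = 0.0700
  C_22 = (0.60)(0.70) − (-0.15)(-0.40) = 0.3600
  C_23 = −[(0.60)(0.00) − (-0.10)(-0.40)] = 0.0400
  C_31 = (-0.10)(-0.15) − (-0.15)(0.90) = 0.1500
  C_32 = −[(0.60)(-0.15) − (-0.15)(-0.05)] = 0.0975
  C_33 = (0.60)(0.90) − (-0.10)(-0.05) = 0.5350
det(I−A) = Σ_j (I−A)_1j·C_1j = (0.60)(0.6300) + (-0.10)(0.0950) + (-0.15)(0.3600) = 0.3145
adj(I−A) = Cᵀ =
  [ 0.6300   0.0700   0.1500]
  [ 0.0950   0.3600   0.0975]
  [ 0.3600   0.0400   0.5350]
(I − A)⁻¹ = adj(I−A) / det(I−A) ≈
  [   2.0032     0.2226     0.4769]
  [   0.3021     1.1447     0.3100]
  [   1.1447     0.1272     1.7011]
x = (I − A)⁻¹ d = adj(I−A)·d / det(I−A), with det(I−A) = 0.3145:
  x_1 = (0.6300·60 + 0.0700·580 + 0.1500·160) / 0.3145 = 102.40 / 0.3145 ≈ 325.60
  x_2 = (0.0950·60 + 0.3600·580 + 0.0975·160) / 0.3145 = 230.10 / 0.3145 ≈ 731.64
  x_3 = (0.3600·60 + 0.0400·580 + 0.5350·160) / 0.3145 = 130.40 / 0.3145 ≈ 414.63

x_1 = 325.60, x_2 = 731.64, x_3 = 414.63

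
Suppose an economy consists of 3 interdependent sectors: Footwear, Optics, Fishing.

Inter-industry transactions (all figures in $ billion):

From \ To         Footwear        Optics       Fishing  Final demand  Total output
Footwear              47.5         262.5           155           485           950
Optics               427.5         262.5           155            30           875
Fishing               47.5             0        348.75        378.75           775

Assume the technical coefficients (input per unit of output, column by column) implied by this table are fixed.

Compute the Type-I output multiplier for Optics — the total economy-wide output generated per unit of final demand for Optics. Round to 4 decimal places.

Technical coefficients a_ij = z_ij / X_j:
  a_11 = 47.5/950 = 0.05, a_21 = 427.5/950 = 0.45, a_31 = 47.5/950 = 0.05
  a_12 = 262.5/875 = 0.30, a_22 = 262.5/875 = 0.30, a_32 = 0/875 = 0.00
  a_13 = 155/775 = 0.20, a_23 = 155/775 = 0.20, a_33 = 348.75/775 = 0.45
I − A =
  [   0.95    -0.30    -0.20]
  [  -0.45     0.70    -0.20]
  [  -0.05     0.00     0.55]
Cofactors of I−A, C_ij = (−1)^(i+j)·(minor ij) (rows/columns in the sector order above):
  C_11 = (0.70)(0.55) − (-0.20)(0.00) = 0.3850
  C_12 = −[(-0.45)(0.55) − (-0.20)(-0.05)] = 0.2575
  C_13 = (-0.45)(0.00) − (0.70)(-0.05) = 0.0350
  C_21 = −[(-0.30)(0.55) − (-0.20)(0.00)] = 0.1650
  C_22 = (0.95)(0.55) − (-0.20)(-0.05) = 0.5125
  C_23 = −[(0.95)(0.00) − (-0.30)(-0.05)] = 0.0150
  C_31 = (-0.30)(-0.20) − (-0.20)(0.70) = 0.2000
  C_32 = −[(0.95)(-0.20) − (-0.20)(-0.45)] = 0.2800
  C_33 = (0.95)(0.70) − (-0.30)(-0.45) = 0.5300
det(I−A) = Σ_j (I−A)_1j·C_1j = (0.95)(0.3850) + (-0.30)(0.2575) + (-0.20)(0.0350) = 0.2815
adj(I−A) = Cᵀ =
  [ 0.3850   0.1650   0.2000]
  [ 0.2575   0.5125   0.2800]
  [ 0.0350   0.0150   0.5300]
(I − A)⁻¹ = adj(I−A) / det(I−A) ≈
  [   1.36767     0.58615     0.71048]
  [   0.91474     1.82060     0.99467]
  [   0.12433     0.05329     1.88277]
The output multiplier for sector j is the column-j sum of the Leontief inverse (I − A)⁻¹ = adj(I−A) / det(I−A).
Column 2 of adj(I−A): (0.1650, 0.5125, 0.0150); det(I−A) = 0.2815.
m_2 = (0.1650 + 0.5125 + 0.0150) / 0.2815 = 0.6925 / 0.2815 ≈ 2.4600.

m_2 = 2.4600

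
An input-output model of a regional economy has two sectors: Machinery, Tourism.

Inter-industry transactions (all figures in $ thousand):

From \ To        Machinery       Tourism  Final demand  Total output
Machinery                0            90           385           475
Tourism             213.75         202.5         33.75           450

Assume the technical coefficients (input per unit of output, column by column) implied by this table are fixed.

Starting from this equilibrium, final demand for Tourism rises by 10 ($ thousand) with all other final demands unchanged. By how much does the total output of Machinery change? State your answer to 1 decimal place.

Δx_1 = 4.3

Technical coefficients a_ij = z_ij / X_j:
  a_11 = 0/475 = 0.00, a_21 = 213.75/475 = 0.45
  a_12 = 90/450 = 0.20, a_22 = 202.5/450 = 0.45
I − A =
  [   1.00    -0.20]
  [  -0.45     0.55]
det(I−A) = (1.00)(0.55) − (-0.20)(-0.45) = 0.4600
adj(I−A) = [[0.55, 0.20], [0.45, 1.00]]
(I − A)⁻¹ = adj(I−A) / det(I−A) ≈
  [   1.1957     0.4348]
  [   0.9783     2.1739]
Δx = (I − A)⁻¹ Δd with Δd having +10 in the Tourism component and 0 elsewhere.
So Δx_1 = L_12 · (+10), where L_12 = adj(I−A)_12 / det(I−A) = 0.20 / 0.4600.
Δx_1 = 0.20 × (+10) / 0.4600 = 2.00 / 0.4600 ≈ 4.3.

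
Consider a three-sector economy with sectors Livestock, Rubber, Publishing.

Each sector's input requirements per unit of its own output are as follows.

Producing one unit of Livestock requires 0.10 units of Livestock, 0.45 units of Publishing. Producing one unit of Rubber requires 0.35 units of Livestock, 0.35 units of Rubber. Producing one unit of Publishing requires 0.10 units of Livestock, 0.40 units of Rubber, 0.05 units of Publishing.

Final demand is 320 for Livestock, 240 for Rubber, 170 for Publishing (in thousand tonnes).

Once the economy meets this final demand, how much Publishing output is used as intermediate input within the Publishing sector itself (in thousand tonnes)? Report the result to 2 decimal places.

z_PP = 24.90

I − A =
  [   0.90    -0.35    -0.10]
  [   0.00     0.65    -0.40]
  [  -0.45     0.00     0.95]
Cofactors of I−A, C_ij = (−1)^(i+j)·(minor ij) (rows/columns in the sector order above):
  C_11 = (0.65)(0.95) − (-0.40)(0.00) = 0.6175
  C_12 = −[(0.00)(0.95) − (-0.40)(-0.45)] = 0.1800
  C_13 = (0.00)(0.00) − (0.65)(-0.45) = 0.2925
  C_21 = −[(-0.35)(0.95) − (-0.10)(0.00)] = 0.3325
  C_22 = (0.90)(0.95) − (-0.10)(-0.45) = 0.8100
  C_23 = −[(0.90)(0.00) − (-0.35)(-0.45)] = 0.1575
  C_31 = (-0.35)(-0.40) − (-0.10)(0.65) = 0.2050
  C_32 = −[(0.90)(-0.40) − (-0.10)(0.00)] = 0.3600
  C_33 = (0.90)(0.65) − (-0.35)(0.00) = 0.5850
det(I−A) = Σ_j (I−A)_1j·C_1j = (0.90)(0.6175) + (-0.35)(0.1800) + (-0.10)(0.2925) = 0.4635
adj(I−A) = Cᵀ =
  [ 0.6175   0.3325   0.2050]
  [ 0.1800   0.8100   0.3600]
  [ 0.2925   0.1575   0.5850]
(I − A)⁻¹ = adj(I−A) / det(I−A) ≈
  [   1.3323     0.7174     0.4423]
  [   0.3883     1.7476     0.7767]
  [   0.6311     0.3398     1.2621]
First solve x = (I − A)⁻¹ d = adj(I−A)·d / det(I−A); in particular x_P = (0.2925·320 + 0.1575·240 + 0.5850·170) / 0.4635 = 230.85 / 0.4635 ≈ 498.0583.
Intermediate flow from P to P: z_PP = a_PP · x_P = 0.05 × 230.85 / 0.4635 = 11.5425 / 0.4635 ≈ 24.90.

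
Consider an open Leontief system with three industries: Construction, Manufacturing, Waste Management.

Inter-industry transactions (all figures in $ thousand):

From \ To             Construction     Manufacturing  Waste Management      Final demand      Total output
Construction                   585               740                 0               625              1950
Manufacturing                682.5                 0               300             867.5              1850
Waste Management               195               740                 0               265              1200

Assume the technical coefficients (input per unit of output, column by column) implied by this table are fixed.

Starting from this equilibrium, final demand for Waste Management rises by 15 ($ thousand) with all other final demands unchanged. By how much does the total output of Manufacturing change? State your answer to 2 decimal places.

Δx_M = 5.47

Technical coefficients a_ij = z_ij / X_j:
  a_CC = 585/1950 = 0.30, a_MC = 682.5/1950 = 0.35, a_WC = 195/1950 = 0.10
  a_CM = 740/1850 = 0.40, a_MM = 0/1850 = 0.00, a_WM = 740/1850 = 0.40
  a_CW = 0/1200 = 0.00, a_MW = 300/1200 = 0.25, a_WW = 0/1200 = 0.00
I − A =
  [   0.70    -0.40     0.00]
  [  -0.35     1.00    -0.25]
  [  -0.10    -0.40     1.00]
Cofactors of I−A, C_ij = (−1)^(i+j)·(minor ij) (rows/columns in the sector order above):
  C_11 = (1.00)(1.00) − (-0.25)(-0.40) = 0.9000
  C_12 = −[(-0.35)(1.00) − (-0.25)(-0.10)] = 0.3750
  C_13 = (-0.35)(-0.40) − (1.00)(-0.10) = 0.2400
  C_21 = −[(-0.40)(1.00) − (0.00)(-0.40)] = 0.4000
  C_22 = (0.70)(1.00) − (0.00)(-0.10) = 0.7000
  C_23 = −[(0.70)(-0.40) − (-0.40)(-0.10)] = 0.3200
  C_31 = (-0.40)(-0.25) − (0.00)(1.00) = 0.1000
  C_32 = −[(0.70)(-0.25) − (0.00)(-0.35)] = 0.1750
  C_33 = (0.70)(1.00) − (-0.40)(-0.35) = 0.5600
det(I−A) = Σ_j (I−A)_1j·C_1j = (0.70)(0.9000) + (-0.40)(0.3750) + (0.00)(0.2400) = 0.4800
adj(I−A) = Cᵀ =
  [ 0.9000   0.4000   0.1000]
  [ 0.3750   0.7000   0.1750]
  [ 0.2400   0.3200   0.5600]
(I − A)⁻¹ = adj(I−A) / det(I−A) ≈
  [   1.8750     0.8333     0.2083]
  [   0.7813     1.4583     0.3646]
  [   0.5000     0.6667     1.1667]
Δx = (I − A)⁻¹ Δd with Δd having +15 in the Waste Management component and 0 elsewhere.
So Δx_M = L_MW · (+15), where L_MW = adj(I−A)_MW / det(I−A) = 0.1750 / 0.4800.
Δx_M = 0.1750 × (+15) / 0.4800 = 2.625 / 0.4800 ≈ 5.47.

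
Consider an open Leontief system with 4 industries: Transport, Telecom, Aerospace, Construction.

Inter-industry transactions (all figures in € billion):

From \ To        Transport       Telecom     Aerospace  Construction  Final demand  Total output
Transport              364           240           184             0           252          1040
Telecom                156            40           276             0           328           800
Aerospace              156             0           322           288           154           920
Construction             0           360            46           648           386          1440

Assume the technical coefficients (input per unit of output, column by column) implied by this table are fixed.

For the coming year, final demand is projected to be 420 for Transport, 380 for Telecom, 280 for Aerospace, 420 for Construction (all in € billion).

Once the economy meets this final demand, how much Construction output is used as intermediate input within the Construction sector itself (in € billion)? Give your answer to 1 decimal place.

z_44 = 789.3

Technical coefficients a_ij = z_ij / X_j:
  a_11 = 364/1040 = 0.35, a_21 = 156/1040 = 0.15, a_31 = 156/1040 = 0.15, a_41 = 0/1040 = 0.00
  a_12 = 240/800 = 0.30, a_22 = 40/800 = 0.05, a_32 = 0/800 = 0.00, a_42 = 360/800 = 0.45
  a_13 = 184/920 = 0.20, a_23 = 276/920 = 0.30, a_33 = 322/920 = 0.35, a_43 = 46/920 = 0.05
  a_14 = 0/1440 = 0.00, a_24 = 0/1440 = 0.00, a_34 = 288/1440 = 0.20, a_44 = 648/1440 = 0.45
I − A =
  [   0.65    -0.30    -0.20     0.00]
  [  -0.15     0.95    -0.30     0.00]
  [  -0.15     0.00     0.65    -0.20]
  [   0.00    -0.45    -0.05     0.55]
Compute the cofactors C_ij = (−1)^(i+j)·(3×3 minor ij) of I−A; the adjugate is their transpose:
adj(I−A) = Cᵀ =
  [ 0.303125   0.122250   0.154000   0.056000]
  [ 0.076875   0.209375   0.123750   0.045000]
  [ 0.091875   0.083250   0.314875   0.114500]
  [ 0.071250   0.178875   0.129875   0.330125]
det(I−A) = Σ_j (I−A)_1j·C_1j = (0.65)(0.303125) + (-0.30)(0.076875) + (-0.20)(0.091875) + (0.00)(0.071250) = 0.15559375
(I − A)⁻¹ = adj(I−A) / det(I−A) ≈
  [   1.9482     0.7857     0.9898     0.3599]
  [   0.4941     1.3457     0.7953     0.2892]
  [   0.5905     0.5350     2.0237     0.7359]
  [   0.4579     1.1496     0.8347     2.1217]
First solve x = (I − A)⁻¹ d = adj(I−A)·d / det(I−A); in particular x_4 = (0.071250·420 + 0.178875·380 + 0.129875·280 + 0.330125·420) / 0.15559375 = 272.915 / 0.15559375 ≈ 1754.023.
Intermediate flow from 4 to 4: z_44 = a_44 · x_4 = 0.45 × 272.915 / 0.15559375 = 122.81175 / 0.15559375 ≈ 789.3.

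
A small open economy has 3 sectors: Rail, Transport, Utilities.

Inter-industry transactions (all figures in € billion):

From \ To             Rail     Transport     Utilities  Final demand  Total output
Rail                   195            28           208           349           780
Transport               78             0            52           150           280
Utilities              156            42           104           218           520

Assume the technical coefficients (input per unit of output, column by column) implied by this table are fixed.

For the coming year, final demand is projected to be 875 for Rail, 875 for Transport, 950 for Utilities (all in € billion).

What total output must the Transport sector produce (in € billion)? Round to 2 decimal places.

Technical coefficients a_ij = z_ij / X_j:
  a_RR = 195/780 = 0.25, a_TR = 78/780 = 0.10, a_UR = 156/780 = 0.20
  a_RT = 28/280 = 0.10, a_TT = 0/280 = 0.00, a_UT = 42/280 = 0.15
  a_RU = 208/520 = 0.40, a_TU = 52/520 = 0.10, a_UU = 104/520 = 0.20
I − A =
  [   0.75    -0.10    -0.40]
  [  -0.10     1.00    -0.10]
  [  -0.20    -0.15     0.80]
Cofactors of I−A, C_ij = (−1)^(i+j)·(minor ij) (rows/columns in the sector order above):
  C_11 = (1.00)(0.80) − (-0.10)(-0.15) = 0.7850
  C_12 = −[(-0.10)(0.80) − (-0.10)(-0.20)] = 0.1000
  C_13 = (-0.10)(-0.15) − (1.00)(-0.20) = 0.2150
  C_21 = −[(-0.10)(0.80) − (-0.40)(-0.15)] = 0.1400
  C_22 = (0.75)(0.80) − (-0.40)(-0.20) = 0.5200
  C_23 = −[(0.75)(-0.15) − (-0.10)(-0.20)] = 0.1325
  C_31 = (-0.10)(-0.10) − (-0.40)(1.00) = 0.4100
  C_32 = −[(0.75)(-0.10) − (-0.40)(-0.10)] = 0.1150
  C_33 = (0.75)(1.00) − (-0.10)(-0.10) = 0.7400
det(I−A) = Σ_j (I−A)_1j·C_1j = (0.75)(0.7850) + (-0.10)(0.1000) + (-0.40)(0.2150) = 0.49275
adj(I−A) = Cᵀ =
  [ 0.7850   0.1400   0.4100]
  [ 0.1000   0.5200   0.1150]
  [ 0.2150   0.1325   0.7400]
(I − A)⁻¹ = adj(I−A) / det(I−A) ≈
  [   1.5931     0.2841     0.8321]
  [   0.2029     1.0553     0.2334]
  [   0.4363     0.2689     1.5018]
x = (I − A)⁻¹ d = adj(I−A)·d / det(I−A), with det(I−A) = 0.49275:
  x_R = (0.7850·875 + 0.1400·875 + 0.4100·950) / 0.49275 = 1198.875 / 0.49275 ≈ 2433.03
  x_T = (0.1000·875 + 0.5200·875 + 0.1150·950) / 0.49275 = 651.75 / 0.49275 ≈ 1322.68
  x_U = (0.2150·875 + 0.1325·875 + 0.7400·950) / 0.49275 = 1007.0625 / 0.49275 ≈ 2043.76

x_T = 1322.68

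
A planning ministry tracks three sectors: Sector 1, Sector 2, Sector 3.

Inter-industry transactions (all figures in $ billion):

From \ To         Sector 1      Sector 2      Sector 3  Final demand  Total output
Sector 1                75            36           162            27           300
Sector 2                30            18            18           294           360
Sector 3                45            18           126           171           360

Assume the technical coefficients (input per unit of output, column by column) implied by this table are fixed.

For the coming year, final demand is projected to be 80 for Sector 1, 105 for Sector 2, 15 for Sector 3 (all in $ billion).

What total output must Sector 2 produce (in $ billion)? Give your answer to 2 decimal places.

Technical coefficients a_ij = z_ij / X_j:
  a_11 = 75/300 = 0.25, a_21 = 30/300 = 0.10, a_31 = 45/300 = 0.15
  a_12 = 36/360 = 0.10, a_22 = 18/360 = 0.05, a_32 = 18/360 = 0.05
  a_13 = 162/360 = 0.45, a_23 = 18/360 = 0.05, a_33 = 126/360 = 0.35
I − A =
  [   0.75    -0.10    -0.45]
  [  -0.10     0.95    -0.05]
  [  -0.15    -0.05     0.65]
Cofactors of I−A, C_ij = (−1)^(i+j)·(minor ij) (rows/columns in the sector order above):
  C_11 = (0.95)(0.65) − (-0.05)(-0.05) = 0.6150
  C_12 = −[(-0.10)(0.65) − (-0.05)(-0.15)] = 0.0725
  C_13 = (-0.10)(-0.05) − (0.95)(-0.15) = 0.1475
  C_21 = −[(-0.10)(0.65) − (-0.45)(-0.05)] = 0.0875
  C_22 = (0.75)(0.65) − (-0.45)(-0.15) = 0.4200
  C_23 = −[(0.75)(-0.05) − (-0.10)(-0.15)] = 0.0525
  C_31 = (-0.10)(-0.05) − (-0.45)(0.95) = 0.4325
  C_32 = −[(0.75)(-0.05) − (-0.45)(-0.10)] = 0.0825
  C_33 = (0.75)(0.95) − (-0.10)(-0.10) = 0.7025
det(I−A) = Σ_j (I−A)_1j·C_1j = (0.75)(0.6150) + (-0.10)(0.0725) + (-0.45)(0.1475) = 0.387625
adj(I−A) = Cᵀ =
  [ 0.6150   0.0875   0.4325]
  [ 0.0725   0.4200   0.0825]
  [ 0.1475   0.0525   0.7025]
(I − A)⁻¹ = adj(I−A) / det(I−A) ≈
  [   1.5866     0.2257     1.1158]
  [   0.1870     1.0835     0.2128]
  [   0.3805     0.1354     1.8123]
x = (I − A)⁻¹ d = adj(I−A)·d / det(I−A), with det(I−A) = 0.387625:
  x_1 = (0.6150·80 + 0.0875·105 + 0.4325·15) / 0.387625 = 64.875 / 0.387625 ≈ 167.37
  x_2 = (0.0725·80 + 0.4200·105 + 0.0825·15) / 0.387625 = 51.1375 / 0.387625 ≈ 131.93
  x_3 = (0.1475·80 + 0.0525·105 + 0.7025·15) / 0.387625 = 27.85 / 0.387625 ≈ 71.85

x_2 = 131.93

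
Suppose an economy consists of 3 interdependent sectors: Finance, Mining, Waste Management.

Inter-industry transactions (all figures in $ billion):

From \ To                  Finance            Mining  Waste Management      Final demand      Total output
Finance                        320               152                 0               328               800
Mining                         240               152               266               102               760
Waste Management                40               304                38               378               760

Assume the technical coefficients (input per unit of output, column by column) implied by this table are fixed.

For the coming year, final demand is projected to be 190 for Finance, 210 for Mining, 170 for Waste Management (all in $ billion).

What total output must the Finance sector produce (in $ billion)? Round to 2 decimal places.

x_F = 544.46

Technical coefficients a_ij = z_ij / X_j:
  a_FF = 320/800 = 0.40, a_MF = 240/800 = 0.30, a_WF = 40/800 = 0.05
  a_FM = 152/760 = 0.20, a_MM = 152/760 = 0.20, a_WM = 304/760 = 0.40
  a_FW = 0/760 = 0.00, a_MW = 266/760 = 0.35, a_WW = 38/760 = 0.05
I − A =
  [   0.60    -0.20     0.00]
  [  -0.30     0.80    -0.35]
  [  -0.05    -0.40     0.95]
Cofactors of I−A, C_ij = (−1)^(i+j)·(minor ij) (rows/columns in the sector order above):
  C_11 = (0.80)(0.95) − (-0.35)(-0.40) = 0.6200
  C_12 = −[(-0.30)(0.95) − (-0.35)(-0.05)] = 0.3025
  C_13 = (-0.30)(-0.40) − (0.80)(-0.05) = 0.1600
  C_21 = −[(-0.20)(0.95) − (0.00)(-0.40)] = 0.1900
  C_22 = (0.60)(0.95) − (0.00)(-0.05) = 0.5700
  C_23 = −[(0.60)(-0.40) − (-0.20)(-0.05)] = 0.2500
  C_31 = (-0.20)(-0.35) − (0.00)(0.80) = 0.0700
  C_32 = −[(0.60)(-0.35) − (0.00)(-0.30)] = 0.2100
  C_33 = (0.60)(0.80) − (-0.20)(-0.30) = 0.4200
det(I−A) = Σ_j (I−A)_1j·C_1j = (0.60)(0.6200) + (-0.20)(0.3025) + (0.00)(0.1600) = 0.3115
adj(I−A) = Cᵀ =
  [ 0.6200   0.1900   0.0700]
  [ 0.3025   0.5700   0.2100]
  [ 0.1600   0.2500   0.4200]
(I − A)⁻¹ = adj(I−A) / det(I−A) ≈
  [   1.9904     0.6100     0.2247]
  [   0.9711     1.8299     0.6742]
  [   0.5136     0.8026     1.3483]
x = (I − A)⁻¹ d = adj(I−A)·d / det(I−A), with det(I−A) = 0.3115:
  x_F = (0.6200·190 + 0.1900·210 + 0.0700·170) / 0.3115 = 169.60 / 0.3115 ≈ 544.46
  x_M = (0.3025·190 + 0.5700·210 + 0.2100·170) / 0.3115 = 212.875 / 0.3115 ≈ 683.39
  x_W = (0.1600·190 + 0.2500·210 + 0.4200·170) / 0.3115 = 154.30 / 0.3115 ≈ 495.35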